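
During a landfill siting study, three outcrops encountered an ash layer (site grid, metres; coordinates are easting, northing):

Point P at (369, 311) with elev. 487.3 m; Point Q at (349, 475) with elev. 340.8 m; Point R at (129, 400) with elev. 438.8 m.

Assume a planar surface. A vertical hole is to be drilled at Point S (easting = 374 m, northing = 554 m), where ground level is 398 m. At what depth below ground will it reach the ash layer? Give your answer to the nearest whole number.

132 m

Let the plane be z = a·easting + b·northing + c.
Point Q−Point P: −20a + 164b = −146.5;  Point R−Point P: −240a + 89b = −48.5.
Solving gives a = −0.13530, b = −0.90979.
Then c = 487.3 − a·369 − b·311 = 820.17.
At (374, 554): z_contact = −50.6 − 504.0 + 820.17 = 265.5 m.
Depth below ground = 398 − 265.5 = 132 m.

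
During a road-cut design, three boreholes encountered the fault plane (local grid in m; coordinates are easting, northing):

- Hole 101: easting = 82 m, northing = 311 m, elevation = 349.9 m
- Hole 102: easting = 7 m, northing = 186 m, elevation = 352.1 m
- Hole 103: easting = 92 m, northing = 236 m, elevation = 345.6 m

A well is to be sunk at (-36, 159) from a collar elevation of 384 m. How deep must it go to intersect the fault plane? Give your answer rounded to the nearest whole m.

29 m

Two edge vectors: Hole 101→Hole 102 = (-75, -125, 2.2), Hole 101→Hole 103 = (10, -75, -4.3).
Normal n = (Hole 101→Hole 102) × (Hole 101→Hole 103) = (702.5, -300.5, 6875).
So ∂z/∂easting = −n_x/n_z = −0.10218 and ∂z/∂northing = −n_y/n_z = 0.04371.
Intercept c from Hole 101: 349.9 + 8.38 − 13.59 = 344.69.
At (-36, 159): z_contact = 3.7 + 6.9 + 344.69 = 355.3 m.
Depth below ground = 384 − 355.3 = 29 m.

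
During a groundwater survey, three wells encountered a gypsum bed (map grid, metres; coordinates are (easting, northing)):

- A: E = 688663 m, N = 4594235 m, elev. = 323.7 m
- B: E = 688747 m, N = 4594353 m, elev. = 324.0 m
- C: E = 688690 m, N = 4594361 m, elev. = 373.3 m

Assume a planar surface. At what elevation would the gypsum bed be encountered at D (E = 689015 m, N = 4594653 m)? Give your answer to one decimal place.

282.0 m

Let the plane be z = a·E + b·N + c.
B−A: 84a + 118b = 0.3;  C−A: 27a + 126b = 49.6.
Solving gives a = −0.786023250, b = 0.562084347.
Then c = 323.7 − a·688663 − b·4594235 = −2040718.75.
At (689015, 4594653): z = −541581.8 + 2582582.5 − 2040718.75 = 282.0 m.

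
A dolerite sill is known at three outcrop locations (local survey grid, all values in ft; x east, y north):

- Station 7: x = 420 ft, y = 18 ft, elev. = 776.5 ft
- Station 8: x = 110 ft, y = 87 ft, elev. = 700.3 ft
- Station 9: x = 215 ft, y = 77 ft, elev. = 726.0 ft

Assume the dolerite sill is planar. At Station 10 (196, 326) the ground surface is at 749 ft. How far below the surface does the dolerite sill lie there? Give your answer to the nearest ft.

30 ft

Let the plane be z = a·x + b·y + c.
Station 8−Station 7: −310a + 69b = −76.2;  Station 9−Station 7: −205a + 59b = −50.5.
Solving gives a = 0.24398, b = −0.00820.
Then c = 776.5 − a·420 − b·18 = 674.18.
At (196, 326): z_contact = 47.8 − 2.7 + 674.18 = 719.3 ft.
Depth below ground = 749 − 719.3 = 30 ft.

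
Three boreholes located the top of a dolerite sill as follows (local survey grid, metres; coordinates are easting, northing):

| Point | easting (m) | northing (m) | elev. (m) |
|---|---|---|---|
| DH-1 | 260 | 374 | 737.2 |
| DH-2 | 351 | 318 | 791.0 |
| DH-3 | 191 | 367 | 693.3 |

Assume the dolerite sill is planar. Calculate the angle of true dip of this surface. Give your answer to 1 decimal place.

Let the plane be z = a·easting + b·northing + c.
DH-2−DH-1: 91a − 56b = 53.8;  DH-3−DH-1: −69a − 7b = −43.9.
Solving gives a = 0.62986, b = 0.06281.
Gradient magnitude |∇z| = √(a² + b²) = √(0.39672 + 0.00394) = 0.63298.
True dip = arctan(0.63298) = 32.3°, dipping toward W (azimuth ≈ 264°).

32.3°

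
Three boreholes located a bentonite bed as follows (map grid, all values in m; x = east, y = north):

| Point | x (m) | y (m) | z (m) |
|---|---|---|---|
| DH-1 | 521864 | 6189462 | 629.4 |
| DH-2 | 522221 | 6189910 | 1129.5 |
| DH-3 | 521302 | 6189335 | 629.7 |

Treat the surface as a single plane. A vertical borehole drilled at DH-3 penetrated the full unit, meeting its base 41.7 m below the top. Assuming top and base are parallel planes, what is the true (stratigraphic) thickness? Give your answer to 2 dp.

Two edge vectors: DH-1→DH-2 = (357, 448, 500.1), DH-1→DH-3 = (-562, -127, 0.3).
Normal n = (DH-1→DH-2) × (DH-1→DH-3) = (63647.1, -281163.3, 206437).
So ∂z/∂x = −n_x/n_z = −0.30831 and ∂z/∂y = −n_y/n_z = 1.36198.
|∇z| = √(a²+b²) = 1.39644, so dip δ = arctan(1.39644) = 54.39°.
True thickness = vertical thickness × cos δ = 41.7 × cos 54.39° = 24.28 m.

24.28 m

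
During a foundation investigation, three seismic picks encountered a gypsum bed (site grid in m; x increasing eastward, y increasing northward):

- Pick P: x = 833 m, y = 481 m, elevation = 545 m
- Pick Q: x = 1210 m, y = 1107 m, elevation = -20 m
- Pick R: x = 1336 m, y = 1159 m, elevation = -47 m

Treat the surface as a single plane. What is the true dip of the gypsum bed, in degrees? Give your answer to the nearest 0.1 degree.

Let the plane be z = a·x + b·y + c.
Pick Q−Pick P: 377a + 626b = −565;  Pick R−Pick P: 503a + 678b = −592.
Solving gives a = 0.21052, b = −1.02934.
Gradient magnitude |∇z| = √(a² + b²) = √(0.04432 + 1.05954) = 1.05065.
True dip = arctan(1.05065) = 46.4°, dipping toward NNW (azimuth ≈ 348°).

46.4°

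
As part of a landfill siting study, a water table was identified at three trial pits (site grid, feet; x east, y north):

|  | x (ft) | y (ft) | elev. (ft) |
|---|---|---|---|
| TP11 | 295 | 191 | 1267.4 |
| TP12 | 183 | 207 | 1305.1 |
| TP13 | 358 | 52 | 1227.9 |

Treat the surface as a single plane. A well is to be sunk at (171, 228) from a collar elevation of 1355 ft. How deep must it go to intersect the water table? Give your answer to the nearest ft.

43 ft

Let the plane be z = a·x + b·y + c.
TP12−TP11: −112a + 16b = 37.7;  TP13−TP11: 63a − 139b = −39.5.
Solving gives a = −0.31650, b = 0.14072.
Then c = 1267.4 − a·295 − b·191 = 1333.89.
At (171, 228): z_contact = −54.1 + 32.1 + 1333.89 = 1311.9 ft.
Depth below ground = 1355 − 1311.9 = 43 ft.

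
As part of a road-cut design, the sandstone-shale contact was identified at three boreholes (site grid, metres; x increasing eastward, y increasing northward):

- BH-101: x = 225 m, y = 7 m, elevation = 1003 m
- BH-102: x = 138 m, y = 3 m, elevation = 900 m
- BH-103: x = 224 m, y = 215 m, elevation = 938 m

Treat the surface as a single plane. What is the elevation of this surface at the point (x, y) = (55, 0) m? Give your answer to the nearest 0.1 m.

Let the plane be z = a·x + b·y + c.
BH-102−BH-101: −87a − 4b = −103;  BH-103−BH-101: −1a + 208b = −65.
Solving gives a = 1.19801, b = −0.30674.
Then c = 1003 − a·225 − b·7 = 735.59.
At (55, 0): z = 65.9 + 0.0 + 735.59 = 801.5 m.

801.5 m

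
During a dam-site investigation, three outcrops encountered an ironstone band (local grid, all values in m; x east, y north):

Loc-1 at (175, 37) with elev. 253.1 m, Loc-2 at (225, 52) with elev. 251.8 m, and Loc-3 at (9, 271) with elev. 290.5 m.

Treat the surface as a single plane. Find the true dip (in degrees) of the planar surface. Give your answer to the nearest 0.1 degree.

7.5°

Two edge vectors: Loc-1→Loc-2 = (50, 15, -1.3), Loc-1→Loc-3 = (-166, 234, 37.4).
Normal n = (Loc-1→Loc-2) × (Loc-1→Loc-3) = (865.2, -1654.2, 14190).
So ∂z/∂x = −n_x/n_z = −0.06097 and ∂z/∂y = −n_y/n_z = 0.11658.
Gradient magnitude |∇z| = √(a² + b²) = √(0.00372 + 0.01359) = 0.13156.
True dip = arctan(0.13156) = 7.5°, dipping toward SSE (azimuth ≈ 152°).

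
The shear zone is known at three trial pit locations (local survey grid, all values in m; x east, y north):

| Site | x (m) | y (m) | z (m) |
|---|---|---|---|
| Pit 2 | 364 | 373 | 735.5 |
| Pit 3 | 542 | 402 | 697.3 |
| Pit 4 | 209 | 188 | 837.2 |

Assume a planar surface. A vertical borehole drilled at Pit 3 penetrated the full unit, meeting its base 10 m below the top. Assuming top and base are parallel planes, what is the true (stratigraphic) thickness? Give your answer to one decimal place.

Two edge vectors: Pit 2→Pit 3 = (178, 29, -38.2), Pit 2→Pit 4 = (-155, -185, 101.7).
Normal n = (Pit 2→Pit 3) × (Pit 2→Pit 4) = (-4117.7, -12181.6, -28435).
So ∂z/∂x = −n_x/n_z = −0.14481 and ∂z/∂y = −n_y/n_z = −0.42840.
|∇z| = √(a²+b²) = 0.45221, so dip δ = arctan(0.45221) = 24.33°.
True thickness = vertical thickness × cos δ = 10 × cos 24.33° = 9.1 m.

9.1 m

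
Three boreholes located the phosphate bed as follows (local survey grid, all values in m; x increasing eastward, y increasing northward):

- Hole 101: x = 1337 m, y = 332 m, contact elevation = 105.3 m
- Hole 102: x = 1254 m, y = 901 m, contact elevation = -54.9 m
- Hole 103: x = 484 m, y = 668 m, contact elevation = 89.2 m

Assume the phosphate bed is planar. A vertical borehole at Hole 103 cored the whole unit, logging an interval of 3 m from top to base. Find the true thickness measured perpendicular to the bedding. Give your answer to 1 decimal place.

2.9 m

Two edge vectors: Hole 101→Hole 102 = (-83, 569, -160.2), Hole 101→Hole 103 = (-853, 336, -16.1).
Normal n = (Hole 101→Hole 102) × (Hole 101→Hole 103) = (44666.3, 135314.3, 457469).
So ∂z/∂x = −n_x/n_z = −0.09764 and ∂z/∂y = −n_y/n_z = −0.29579.
|∇z| = √(a²+b²) = 0.31149, so dip δ = arctan(0.31149) = 17.30°.
True thickness = vertical thickness × cos δ = 3 × cos 17.30° = 2.9 m.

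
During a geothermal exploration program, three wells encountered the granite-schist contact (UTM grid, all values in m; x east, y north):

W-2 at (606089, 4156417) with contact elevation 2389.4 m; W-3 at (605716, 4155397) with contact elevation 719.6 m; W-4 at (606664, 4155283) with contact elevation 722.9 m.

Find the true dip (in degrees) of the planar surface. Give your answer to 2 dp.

57.65°

Let the plane be z = a·x + b·y + c.
W-3−W-2: −373a − 1020b = −1669.8;  W-4−W-2: 575a − 1134b = −1666.5.
Solving gives a = 0.19190, b = 1.56688.
Gradient magnitude |∇z| = √(a² + b²) = √(0.03683 + 2.45512) = 1.57859.
True dip = arctan(1.57859) = 57.65°, dipping toward S (azimuth ≈ 187°).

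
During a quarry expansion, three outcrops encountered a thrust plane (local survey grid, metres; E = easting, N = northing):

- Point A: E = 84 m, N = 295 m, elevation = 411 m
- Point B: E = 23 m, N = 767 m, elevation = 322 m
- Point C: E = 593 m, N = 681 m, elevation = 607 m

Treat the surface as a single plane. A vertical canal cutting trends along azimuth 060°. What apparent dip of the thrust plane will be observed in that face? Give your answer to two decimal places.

19.46°

Let the plane be z = a·E + b·N + c.
Point B−Point A: −61a + 472b = −89;  Point C−Point A: 509a + 386b = 196.
Solving gives a = 0.48093, b = −0.12641.
Unit vector along 060° is (sin 60°, cos 60°) = (0.8660, 0.5000).
Slope in that direction = a·(0.8660) + b·(0.5000) = 0.35329.
Apparent dip = arctan|0.35329| = 19.46° (true dip is 26.4°, so apparent ≤ true as expected).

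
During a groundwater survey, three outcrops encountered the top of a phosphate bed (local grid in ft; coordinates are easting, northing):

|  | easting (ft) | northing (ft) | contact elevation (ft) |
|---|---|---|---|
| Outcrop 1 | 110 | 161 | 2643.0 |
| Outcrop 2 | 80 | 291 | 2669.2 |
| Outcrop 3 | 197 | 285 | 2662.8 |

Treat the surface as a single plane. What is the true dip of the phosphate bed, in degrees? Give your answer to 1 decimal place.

11.1°

Let the plane be z = a·easting + b·northing + c.
Outcrop 2−Outcrop 1: −30a + 130b = 26.2;  Outcrop 3−Outcrop 1: 87a + 124b = 19.8.
Solving gives a = −0.04490, b = 0.19118.
Gradient magnitude |∇z| = √(a² + b²) = √(0.00202 + 0.03655) = 0.19638.
True dip = arctan(0.19638) = 11.1°, dipping toward SSE (azimuth ≈ 167°).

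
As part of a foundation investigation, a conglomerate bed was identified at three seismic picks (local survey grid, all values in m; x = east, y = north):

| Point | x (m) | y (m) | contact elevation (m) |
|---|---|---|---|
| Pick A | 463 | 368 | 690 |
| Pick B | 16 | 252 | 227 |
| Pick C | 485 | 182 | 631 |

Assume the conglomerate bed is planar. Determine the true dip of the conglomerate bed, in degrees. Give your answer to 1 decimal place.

45.5°

Let the plane be z = a·x + b·y + c.
Pick B−Pick A: −447a − 116b = −463;  Pick C−Pick A: 22a − 186b = −59.
Solving gives a = 0.92508, b = 0.42662.
Gradient magnitude |∇z| = √(a² + b²) = √(0.85578 + 0.18201) = 1.01872.
True dip = arctan(1.01872) = 45.5°, dipping toward WSW (azimuth ≈ 245°).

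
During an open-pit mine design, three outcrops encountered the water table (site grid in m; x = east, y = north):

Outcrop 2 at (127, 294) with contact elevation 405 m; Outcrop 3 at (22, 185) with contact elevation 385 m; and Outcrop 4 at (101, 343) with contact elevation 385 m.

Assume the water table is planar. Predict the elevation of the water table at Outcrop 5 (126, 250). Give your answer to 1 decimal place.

Two edge vectors: Outcrop 2→Outcrop 3 = (-105, -109, -20), Outcrop 2→Outcrop 4 = (-26, 49, -20).
Normal n = (Outcrop 2→Outcrop 3) × (Outcrop 2→Outcrop 4) = (3160, -1580, -7979).
So ∂z/∂x = −n_x/n_z = 0.39604 and ∂z/∂y = −n_y/n_z = −0.19802.
Intercept c from Outcrop 2: 405 − 50.30 + 58.22 = 412.92.
At (126, 250): z = 49.9 − 49.5 + 412.92 = 413.3 m.

413.3 m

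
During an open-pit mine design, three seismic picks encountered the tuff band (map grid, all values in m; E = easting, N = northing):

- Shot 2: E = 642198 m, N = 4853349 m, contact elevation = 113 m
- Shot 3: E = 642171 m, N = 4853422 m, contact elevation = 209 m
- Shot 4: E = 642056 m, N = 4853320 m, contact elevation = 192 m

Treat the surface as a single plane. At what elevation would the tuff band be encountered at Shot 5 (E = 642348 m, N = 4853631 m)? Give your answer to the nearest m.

289 m

Two edge vectors: Shot 2→Shot 3 = (-27, 73, 96), Shot 2→Shot 4 = (-142, -29, 79).
Normal n = (Shot 2→Shot 3) × (Shot 2→Shot 4) = (8551, -11499, 11149).
So ∂z/∂E = −n_x/n_z = −0.76697462 and ∂z/∂N = −n_y/n_z = 1.03139295.
Intercept c from Shot 2: 113 + 492549.56 − 5005709.94 = −4513047.38.
At (642348, 4853631): z = −492664.6 + 5006000.8 − 4513047.38 = 288.8 m.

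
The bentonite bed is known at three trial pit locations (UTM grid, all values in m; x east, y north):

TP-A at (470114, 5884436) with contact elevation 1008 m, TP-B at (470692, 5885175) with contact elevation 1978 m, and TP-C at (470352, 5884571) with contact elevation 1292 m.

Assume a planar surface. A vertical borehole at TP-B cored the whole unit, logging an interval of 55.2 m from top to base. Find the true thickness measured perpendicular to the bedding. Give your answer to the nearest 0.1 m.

38.0 m

Let the plane be z = a·x + b·y + c.
TP-B−TP-A: 578a + 739b = 970;  TP-C−TP-A: 238a + 135b = 284.
Solving gives a = 0.80659, b = 0.68172.
|∇z| = √(a²+b²) = 1.05609, so dip δ = arctan(1.05609) = 46.56°.
True thickness = vertical thickness × cos δ = 55.2 × cos 46.56° = 38.0 m.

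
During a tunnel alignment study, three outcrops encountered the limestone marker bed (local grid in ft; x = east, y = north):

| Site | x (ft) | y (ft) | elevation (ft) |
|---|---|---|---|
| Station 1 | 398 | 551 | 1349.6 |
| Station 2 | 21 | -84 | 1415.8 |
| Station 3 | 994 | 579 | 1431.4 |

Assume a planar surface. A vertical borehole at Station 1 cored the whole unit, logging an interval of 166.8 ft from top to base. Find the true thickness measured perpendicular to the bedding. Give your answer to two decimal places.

Let the plane be z = a·x + b·y + c.
Station 2−Station 1: −377a − 635b = 66.2;  Station 3−Station 1: 596a + 28b = 81.8.
Solving gives a = 0.14622, b = −0.19107.
|∇z| = √(a²+b²) = 0.24060, so dip δ = arctan(0.24060) = 13.53°.
True thickness = vertical thickness × cos δ = 166.8 × cos 13.53° = 162.17 ft.

162.17 ft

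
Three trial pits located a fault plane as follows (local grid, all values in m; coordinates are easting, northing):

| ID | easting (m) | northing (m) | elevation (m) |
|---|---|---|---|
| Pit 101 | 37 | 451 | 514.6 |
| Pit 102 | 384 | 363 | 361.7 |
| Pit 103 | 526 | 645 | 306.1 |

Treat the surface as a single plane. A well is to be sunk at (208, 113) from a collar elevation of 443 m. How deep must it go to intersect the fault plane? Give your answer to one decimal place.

Let the plane be z = a·easting + b·northing + c.
Pit 102−Pit 101: 347a − 88b = −152.9;  Pit 103−Pit 101: 489a + 194b = −208.5.
Solving gives a = −0.43508, b = 0.02192.
Then c = 514.6 − a·37 − b·451 = 520.81.
At (208, 113): z_contact = −90.50 + 2.48 + 520.81 = 432.79 m.
Depth below ground = 443 − 432.79 = 10.2 m.

10.2 m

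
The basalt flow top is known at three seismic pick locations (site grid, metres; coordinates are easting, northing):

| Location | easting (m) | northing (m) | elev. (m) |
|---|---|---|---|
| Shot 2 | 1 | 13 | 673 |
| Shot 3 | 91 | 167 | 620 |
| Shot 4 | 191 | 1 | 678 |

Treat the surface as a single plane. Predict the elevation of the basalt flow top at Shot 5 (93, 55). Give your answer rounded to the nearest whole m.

659 m

Let the plane be z = a·easting + b·northing + c.
Shot 3−Shot 2: 90a + 154b = −53;  Shot 4−Shot 2: 190a − 12b = 5.
Solving gives a = 0.00442, b = −0.34674.
Then c = 673 − a·1 − b·13 = 677.50.
At (93, 55): z = 0.4 − 19.1 + 677.50 = 658.8 m.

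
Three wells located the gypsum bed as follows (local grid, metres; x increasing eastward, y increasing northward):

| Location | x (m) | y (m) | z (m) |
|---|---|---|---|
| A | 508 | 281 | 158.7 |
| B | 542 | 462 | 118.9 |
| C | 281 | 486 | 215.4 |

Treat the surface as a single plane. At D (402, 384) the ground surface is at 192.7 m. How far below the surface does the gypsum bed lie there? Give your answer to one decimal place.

Let the plane be z = a·x + b·y + c.
B−A: 34a + 181b = −39.8;  C−A: −227a + 205b = 56.7.
Solving gives a = −0.38333, b = −0.14788.
Then c = 158.7 − a·508 − b·281 = 394.99.
At (402, 384): z_contact = −154.10 − 56.79 + 394.99 = 184.10 m.
Depth below ground = 192.7 − 184.10 = 8.6 m.

8.6 m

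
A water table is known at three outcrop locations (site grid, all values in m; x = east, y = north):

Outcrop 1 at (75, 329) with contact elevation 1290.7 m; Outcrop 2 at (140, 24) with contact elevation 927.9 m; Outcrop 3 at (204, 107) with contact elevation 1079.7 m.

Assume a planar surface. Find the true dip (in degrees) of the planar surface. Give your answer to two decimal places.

55.92°

Two edge vectors: Outcrop 1→Outcrop 2 = (65, -305, -362.8), Outcrop 1→Outcrop 3 = (129, -222, -211).
Normal n = (Outcrop 1→Outcrop 2) × (Outcrop 1→Outcrop 3) = (-16186.6, -33086.2, 24915).
So ∂z/∂x = −n_x/n_z = 0.64967 and ∂z/∂y = −n_y/n_z = 1.32796.
Gradient magnitude |∇z| = √(a² + b²) = √(0.42207 + 1.76349) = 1.47836.
True dip = arctan(1.47836) = 55.92°, dipping toward SSW (azimuth ≈ 206°).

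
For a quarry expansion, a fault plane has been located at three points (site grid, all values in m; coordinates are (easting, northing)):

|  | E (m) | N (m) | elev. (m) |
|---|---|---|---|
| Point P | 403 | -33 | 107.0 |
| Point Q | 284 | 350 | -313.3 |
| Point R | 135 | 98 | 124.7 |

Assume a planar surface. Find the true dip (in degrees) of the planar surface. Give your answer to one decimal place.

Two edge vectors: Point P→Point Q = (-119, 383, -420.3), Point P→Point R = (-268, 131, 17.7).
Normal n = (Point P→Point Q) × (Point P→Point R) = (61838.4, 114746.7, 87055).
So ∂z/∂E = −n_x/n_z = −0.71034 and ∂z/∂N = −n_y/n_z = −1.31809.
Gradient magnitude |∇z| = √(a² + b²) = √(0.50458 + 1.73737) = 1.49731.
True dip = arctan(1.49731) = 56.3°, dipping toward NNE (azimuth ≈ 028°).

56.3°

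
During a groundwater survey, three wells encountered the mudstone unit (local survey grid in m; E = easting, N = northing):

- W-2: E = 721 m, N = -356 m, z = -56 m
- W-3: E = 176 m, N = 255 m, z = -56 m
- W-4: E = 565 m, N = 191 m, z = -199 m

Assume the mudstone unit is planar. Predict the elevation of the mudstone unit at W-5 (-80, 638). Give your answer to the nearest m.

Let the plane be z = a·E + b·N + c.
W-3−W-2: −545a + 611b = 0;  W-4−W-2: −156a + 547b = −143.
Solving gives a = −0.43084, b = −0.38430.
Then c = -56 − a·721 − b·-356 = 117.82.
At (-80, 638): z = 34.5 − 245.2 + 117.82 = -92.9 m.

-93 m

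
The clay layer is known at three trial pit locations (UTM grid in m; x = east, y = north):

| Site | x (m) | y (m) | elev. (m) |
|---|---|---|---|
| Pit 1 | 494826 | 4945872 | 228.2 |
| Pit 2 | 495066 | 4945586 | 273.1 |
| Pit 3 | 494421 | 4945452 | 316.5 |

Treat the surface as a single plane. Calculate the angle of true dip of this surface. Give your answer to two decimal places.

Two edge vectors: Pit 1→Pit 2 = (240, -286, 44.9), Pit 1→Pit 3 = (-405, -420, 88.3).
Normal n = (Pit 1→Pit 2) × (Pit 1→Pit 3) = (-6395.8, -39376.5, -216630).
So ∂z/∂x = −n_x/n_z = −0.02952 and ∂z/∂y = −n_y/n_z = −0.18177.
Gradient magnitude |∇z| = √(a² + b²) = √(0.00087 + 0.03304) = 0.18415.
True dip = arctan(0.18415) = 10.43°, dipping toward N (azimuth ≈ 009°).

10.43°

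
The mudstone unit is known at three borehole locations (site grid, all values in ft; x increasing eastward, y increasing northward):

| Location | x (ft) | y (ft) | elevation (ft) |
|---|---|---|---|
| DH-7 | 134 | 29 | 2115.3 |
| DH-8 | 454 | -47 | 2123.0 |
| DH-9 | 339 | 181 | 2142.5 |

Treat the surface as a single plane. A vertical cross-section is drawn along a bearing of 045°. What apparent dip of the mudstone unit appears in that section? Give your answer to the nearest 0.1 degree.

6.5°

Two edge vectors: DH-7→DH-8 = (320, -76, 7.7), DH-7→DH-9 = (205, 152, 27.2).
Normal n = (DH-7→DH-8) × (DH-7→DH-9) = (-3237.6, -7125.5, 64220).
So ∂z/∂x = −n_x/n_z = 0.05041 and ∂z/∂y = −n_y/n_z = 0.11095.
Unit vector along 045° is (sin 45°, cos 45°) = (0.7071, 0.7071).
Slope in that direction = a·(0.7071) + b·(0.7071) = 0.11410.
Apparent dip = arctan|0.11410| = 6.5° (true dip is 6.9°, so apparent ≤ true as expected).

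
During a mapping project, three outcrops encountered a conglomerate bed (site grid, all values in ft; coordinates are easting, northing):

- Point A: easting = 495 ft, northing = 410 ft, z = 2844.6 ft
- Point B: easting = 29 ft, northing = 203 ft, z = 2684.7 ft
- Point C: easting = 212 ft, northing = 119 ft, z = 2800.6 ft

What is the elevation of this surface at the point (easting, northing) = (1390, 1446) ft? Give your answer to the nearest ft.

Let the plane be z = a·easting + b·northing + c.
Point B−Point A: −466a − 207b = −159.9;  Point C−Point A: −283a − 291b = −44.
Solving gives a = 0.48585, b = −0.32129.
Then c = 2844.6 − a·495 − b·410 = 2735.83.
At (1390, 1446): z = 675.3 − 464.6 + 2735.83 = 2946.6 ft.

2947 ft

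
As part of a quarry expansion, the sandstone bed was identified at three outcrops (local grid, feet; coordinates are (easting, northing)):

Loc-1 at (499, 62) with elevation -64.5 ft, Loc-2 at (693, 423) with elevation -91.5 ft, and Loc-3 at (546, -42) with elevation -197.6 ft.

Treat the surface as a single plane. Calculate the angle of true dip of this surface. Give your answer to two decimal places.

Two edge vectors: Loc-1→Loc-2 = (194, 361, -27), Loc-1→Loc-3 = (47, -104, -133.1).
Normal n = (Loc-1→Loc-2) × (Loc-1→Loc-3) = (-50857.1, 24552.4, -37143).
So ∂z/∂E = −n_x/n_z = −1.36922 and ∂z/∂N = −n_y/n_z = 0.66102.
Gradient magnitude |∇z| = √(a² + b²) = √(1.87478 + 0.43695) = 1.52044.
True dip = arctan(1.52044) = 56.67°, dipping toward ESE (azimuth ≈ 116°).

56.67°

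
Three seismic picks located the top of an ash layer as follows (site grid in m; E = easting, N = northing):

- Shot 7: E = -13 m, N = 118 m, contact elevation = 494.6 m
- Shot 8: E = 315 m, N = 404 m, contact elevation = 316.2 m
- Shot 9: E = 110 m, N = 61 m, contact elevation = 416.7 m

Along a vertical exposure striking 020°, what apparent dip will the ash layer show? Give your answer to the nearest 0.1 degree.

8.1°

Let the plane be z = a·E + b·N + c.
Shot 8−Shot 7: 328a + 286b = −178.4;  Shot 9−Shot 7: 123a − 57b = −77.9.
Solving gives a = −0.60230, b = 0.06697.
Unit vector along 020° is (sin 20°, cos 20°) = (0.3420, 0.9397).
Slope in that direction = a·(0.3420) + b·(0.9397) = −0.14307.
Apparent dip = arctan|0.14307| = 8.1° (true dip is 31.2°, so apparent ≤ true as expected).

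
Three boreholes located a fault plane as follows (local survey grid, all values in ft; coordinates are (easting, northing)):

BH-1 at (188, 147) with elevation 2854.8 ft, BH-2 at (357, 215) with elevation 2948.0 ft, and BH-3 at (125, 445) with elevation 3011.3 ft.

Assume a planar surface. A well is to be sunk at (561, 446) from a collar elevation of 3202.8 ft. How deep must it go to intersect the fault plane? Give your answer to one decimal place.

Let the plane be z = a·E + b·N + c.
BH-2−BH-1: 169a + 68b = 93.2;  BH-3−BH-1: −63a + 298b = 156.5.
Solving gives a = 0.31350, b = 0.59144.
Then c = 2854.8 − a·188 − b·147 = 2708.92.
At (561, 446): z_contact = 175.87 + 263.78 + 2708.92 = 3148.58 ft.
Depth below ground = 3202.8 − 3148.58 = 54.2 ft.

54.2 ft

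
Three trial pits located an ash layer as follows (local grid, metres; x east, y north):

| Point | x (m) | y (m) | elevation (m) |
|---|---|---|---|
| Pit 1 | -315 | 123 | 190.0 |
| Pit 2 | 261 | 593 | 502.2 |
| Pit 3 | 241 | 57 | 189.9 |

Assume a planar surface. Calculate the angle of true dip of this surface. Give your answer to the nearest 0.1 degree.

30.3°

Let the plane be z = a·x + b·y + c.
Pit 2−Pit 1: 576a + 470b = 312.2;  Pit 3−Pit 1: 556a − 66b = −0.1.
Solving gives a = 0.06868, b = 0.58009.
Gradient magnitude |∇z| = √(a² + b²) = √(0.00472 + 0.33650) = 0.58414.
True dip = arctan(0.58414) = 30.3°, dipping toward S (azimuth ≈ 187°).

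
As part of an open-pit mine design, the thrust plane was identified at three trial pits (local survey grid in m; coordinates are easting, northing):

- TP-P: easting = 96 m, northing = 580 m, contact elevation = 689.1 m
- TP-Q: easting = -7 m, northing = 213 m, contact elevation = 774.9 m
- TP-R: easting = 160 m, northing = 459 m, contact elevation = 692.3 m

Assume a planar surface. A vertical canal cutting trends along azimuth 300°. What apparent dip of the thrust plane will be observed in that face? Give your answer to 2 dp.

Let the plane be z = a·easting + b·northing + c.
TP-Q−TP-P: −103a − 367b = 85.8;  TP-R−TP-P: 64a − 121b = 3.2.
Solving gives a = −0.25611, b = −0.16191.
Unit vector along 300° is (sin 300°, cos 300°) = (-0.8660, 0.5000).
Slope in that direction = a·(-0.8660) + b·(0.5000) = 0.14084.
Apparent dip = arctan|0.14084| = 8.02° (true dip is 16.9°, so apparent ≤ true as expected).

8.02°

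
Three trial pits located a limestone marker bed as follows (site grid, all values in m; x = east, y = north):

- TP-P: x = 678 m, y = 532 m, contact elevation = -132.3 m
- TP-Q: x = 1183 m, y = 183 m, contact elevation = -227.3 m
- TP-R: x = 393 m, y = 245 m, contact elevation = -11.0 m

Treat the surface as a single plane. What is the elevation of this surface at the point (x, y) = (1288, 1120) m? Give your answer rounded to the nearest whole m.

Let the plane be z = a·x + b·y + c.
TP-Q−TP-P: 505a − 349b = −95;  TP-R−TP-P: −285a − 287b = 121.3.
Solving gives a = −0.28477, b = −0.13986.
Then c = -132.3 − a·678 − b·532 = 135.18.
At (1288, 1120): z = −366.8 − 156.6 + 135.18 = -388.2 m.

-388 m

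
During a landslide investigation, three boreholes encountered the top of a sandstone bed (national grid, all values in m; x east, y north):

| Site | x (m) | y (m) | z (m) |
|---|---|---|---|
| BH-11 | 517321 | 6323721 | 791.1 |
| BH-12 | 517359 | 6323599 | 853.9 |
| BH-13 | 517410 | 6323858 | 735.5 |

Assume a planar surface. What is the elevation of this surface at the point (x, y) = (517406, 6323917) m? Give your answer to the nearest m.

Let the plane be z = a·x + b·y + c.
BH-12−BH-11: 38a − 122b = 62.8;  BH-13−BH-11: 89a + 137b = −55.6.
Solving gives a = 0.11332171, b = −0.47945717.
Then c = 791.1 − a·517321 − b·6323721 = 2974120.78.
At (517406, 6323917): z = 58633.3 − 3032047.4 + 2974120.78 = 706.8 m.

707 m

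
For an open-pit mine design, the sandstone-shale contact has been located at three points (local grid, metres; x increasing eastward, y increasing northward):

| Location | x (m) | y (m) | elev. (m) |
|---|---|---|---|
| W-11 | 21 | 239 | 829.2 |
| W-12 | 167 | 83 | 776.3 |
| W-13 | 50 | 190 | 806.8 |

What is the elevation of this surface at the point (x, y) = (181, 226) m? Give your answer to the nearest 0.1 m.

875.5 m

Two edge vectors: W-11→W-12 = (146, -156, -52.9), W-11→W-13 = (29, -49, -22.4).
Normal n = (W-11→W-12) × (W-11→W-13) = (902.3, 1736.3, -2630).
So ∂z/∂x = −n_x/n_z = 0.34308 and ∂z/∂y = −n_y/n_z = 0.66019.
Intercept c from W-11: 829.2 − 7.20 − 157.79 = 664.21.
At (181, 226): z = 62.1 + 149.2 + 664.21 = 875.5 m.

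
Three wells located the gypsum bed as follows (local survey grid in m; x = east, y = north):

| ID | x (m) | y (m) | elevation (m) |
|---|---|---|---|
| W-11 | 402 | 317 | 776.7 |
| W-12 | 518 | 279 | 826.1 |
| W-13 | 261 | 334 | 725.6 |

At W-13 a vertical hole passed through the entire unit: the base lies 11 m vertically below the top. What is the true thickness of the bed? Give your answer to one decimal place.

Let the plane be z = a·x + b·y + c.
W-12−W-11: 116a − 38b = 49.4;  W-13−W-11: −141a + 17b = −51.1.
Solving gives a = 0.32546, b = −0.30650.
|∇z| = √(a²+b²) = 0.44706, so dip δ = arctan(0.44706) = 24.09°.
True thickness = vertical thickness × cos δ = 11 × cos 24.09° = 10.0 m.

10.0 m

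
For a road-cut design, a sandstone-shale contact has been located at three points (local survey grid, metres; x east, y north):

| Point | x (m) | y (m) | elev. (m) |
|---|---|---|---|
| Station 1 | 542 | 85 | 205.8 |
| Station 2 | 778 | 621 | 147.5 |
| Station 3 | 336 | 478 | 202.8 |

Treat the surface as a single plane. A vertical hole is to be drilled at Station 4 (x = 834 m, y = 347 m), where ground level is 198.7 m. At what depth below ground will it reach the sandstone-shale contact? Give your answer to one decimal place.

39.9 m

Let the plane be z = a·x + b·y + c.
Station 2−Station 1: 236a + 536b = −58.3;  Station 3−Station 1: −206a + 393b = −3.
Solving gives a = −0.10486, b = −0.06260.
Then c = 205.8 − a·542 − b·85 = 267.96.
At (834, 347): z_contact = −87.45 − 21.72 + 267.96 = 158.78 m.
Depth below ground = 198.7 − 158.78 = 39.9 m.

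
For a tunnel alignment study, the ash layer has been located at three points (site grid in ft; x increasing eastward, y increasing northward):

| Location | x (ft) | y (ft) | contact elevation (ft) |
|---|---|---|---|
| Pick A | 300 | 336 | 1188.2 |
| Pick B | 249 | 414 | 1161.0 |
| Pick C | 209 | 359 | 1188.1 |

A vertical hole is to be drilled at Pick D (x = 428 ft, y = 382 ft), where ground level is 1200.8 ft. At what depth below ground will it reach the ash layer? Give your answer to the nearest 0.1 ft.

45.1 ft

Two edge vectors: Pick A→Pick B = (-51, 78, -27.2), Pick A→Pick C = (-91, 23, -0.1).
Normal n = (Pick A→Pick B) × (Pick A→Pick C) = (617.8, 2470.1, 5925).
So ∂z/∂x = −n_x/n_z = −0.10427 and ∂z/∂y = −n_y/n_z = −0.41689.
Intercept c from Pick A: 1188.2 + 31.28 + 140.08 = 1359.56.
At (428, 382): z_contact = −44.63 − 159.25 + 1359.56 = 1155.68 ft.
Depth below ground = 1200.8 − 1155.68 = 45.1 ft.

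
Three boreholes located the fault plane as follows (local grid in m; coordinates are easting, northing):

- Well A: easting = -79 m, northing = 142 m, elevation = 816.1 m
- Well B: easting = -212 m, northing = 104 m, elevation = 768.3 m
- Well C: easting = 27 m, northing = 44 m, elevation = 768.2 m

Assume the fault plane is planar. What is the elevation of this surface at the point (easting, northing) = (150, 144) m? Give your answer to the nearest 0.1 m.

Let the plane be z = a·easting + b·northing + c.
Well B−Well A: −133a − 38b = −47.8;  Well C−Well A: 106a − 98b = −47.9.
Solving gives a = 0.16787, b = 0.67035.
Then c = 816.1 − a·-79 − b·142 = 734.17.
At (150, 144): z = 25.2 + 96.5 + 734.17 = 855.9 m.

855.9 m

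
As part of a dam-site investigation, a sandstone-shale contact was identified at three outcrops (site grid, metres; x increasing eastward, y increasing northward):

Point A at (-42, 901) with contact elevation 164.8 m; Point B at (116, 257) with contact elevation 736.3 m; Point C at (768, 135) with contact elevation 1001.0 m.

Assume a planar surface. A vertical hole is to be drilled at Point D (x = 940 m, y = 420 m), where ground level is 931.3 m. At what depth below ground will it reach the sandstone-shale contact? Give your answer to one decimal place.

122.4 m

Let the plane be z = a·x + b·y + c.
Point B−Point A: 158a − 644b = 571.5;  Point C−Point A: 810a − 766b = 836.2.
Solving gives a = 0.25147, b = −0.82573.
Then c = 164.8 − a·-42 − b·901 = 919.34.
At (940, 420): z_contact = 236.39 − 346.80 + 919.34 = 808.92 m.
Depth below ground = 931.3 − 808.92 = 122.4 m.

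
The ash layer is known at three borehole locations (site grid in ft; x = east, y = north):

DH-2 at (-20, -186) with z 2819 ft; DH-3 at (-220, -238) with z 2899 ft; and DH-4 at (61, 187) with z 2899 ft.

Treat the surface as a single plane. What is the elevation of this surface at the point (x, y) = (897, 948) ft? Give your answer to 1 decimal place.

Two edge vectors: DH-2→DH-3 = (-200, -52, 80), DH-2→DH-4 = (81, 373, 80).
Normal n = (DH-2→DH-3) × (DH-2→DH-4) = (-34000, 22480, -70388).
So ∂z/∂x = −n_x/n_z = −0.48304 and ∂z/∂y = −n_y/n_z = 0.31937.
Intercept c from DH-2: 2819 − 9.66 + 59.40 = 2868.74.
At (897, 948): z = −433.3 + 302.8 + 2868.74 = 2738.2 ft.

2738.2 ft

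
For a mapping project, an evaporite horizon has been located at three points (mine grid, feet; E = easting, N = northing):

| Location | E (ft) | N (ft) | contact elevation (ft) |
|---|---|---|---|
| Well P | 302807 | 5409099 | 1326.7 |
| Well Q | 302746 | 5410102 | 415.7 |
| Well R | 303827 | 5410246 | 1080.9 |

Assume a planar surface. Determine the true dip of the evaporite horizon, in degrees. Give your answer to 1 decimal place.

Two edge vectors: Well P→Well Q = (-61, 1003, -911), Well P→Well R = (1020, 1147, -245.8).
Normal n = (Well P→Well Q) × (Well P→Well R) = (798379.6, -944213.8, -1093027).
So ∂z/∂E = −n_x/n_z = 0.73043 and ∂z/∂N = −n_y/n_z = −0.86385.
Gradient magnitude |∇z| = √(a² + b²) = √(0.53353 + 0.74624) = 1.13127.
True dip = arctan(1.13127) = 48.5°, dipping toward NW (azimuth ≈ 320°).

48.5°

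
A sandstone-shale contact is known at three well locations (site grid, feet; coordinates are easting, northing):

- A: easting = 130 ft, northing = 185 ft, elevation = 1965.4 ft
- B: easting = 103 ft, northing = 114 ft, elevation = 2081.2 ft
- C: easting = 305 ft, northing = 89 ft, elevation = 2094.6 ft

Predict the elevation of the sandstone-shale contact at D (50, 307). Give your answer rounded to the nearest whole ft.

1783 ft

Let the plane be z = a·easting + b·northing + c.
B−A: −27a − 71b = 115.8;  C−A: 175a − 96b = 129.2.
Solving gives a = −0.12943, b = −1.58177.
Then c = 1965.4 − a·130 − b·185 = 2274.85.
At (50, 307): z = −6.5 − 485.6 + 2274.85 = 1782.8 ft.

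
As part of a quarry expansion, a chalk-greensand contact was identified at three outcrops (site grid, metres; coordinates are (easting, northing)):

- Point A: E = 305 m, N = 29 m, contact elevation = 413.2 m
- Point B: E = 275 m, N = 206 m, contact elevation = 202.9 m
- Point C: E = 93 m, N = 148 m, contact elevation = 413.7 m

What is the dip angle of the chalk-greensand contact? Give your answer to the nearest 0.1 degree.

Let the plane be z = a·E + b·N + c.
Point B−Point A: −30a + 177b = −210.3;  Point C−Point A: −212a + 119b = 0.5.
Solving gives a = −0.73965, b = −1.31350.
Gradient magnitude |∇z| = √(a² + b²) = √(0.54709 + 1.72528) = 1.50744.
True dip = arctan(1.50744) = 56.4°, dipping toward NNE (azimuth ≈ 029°).

56.4°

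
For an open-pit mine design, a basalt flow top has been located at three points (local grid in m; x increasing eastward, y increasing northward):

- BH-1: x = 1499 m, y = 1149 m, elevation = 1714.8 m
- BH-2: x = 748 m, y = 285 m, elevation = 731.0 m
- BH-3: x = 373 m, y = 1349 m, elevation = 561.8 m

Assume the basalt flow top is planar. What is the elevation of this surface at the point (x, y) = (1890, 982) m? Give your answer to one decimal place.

Let the plane be z = a·x + b·y + c.
BH-2−BH-1: −751a − 864b = −983.8;  BH-3−BH-1: −1126a + 200b = −1153.
Solving gives a = 1.062230, b = 0.215354.
Then c = 1714.8 − a·1499 − b·1149 = −124.92.
At (1890, 982): z = 2007.6 + 211.5 − 124.92 = 2094.2 m.

2094.2 m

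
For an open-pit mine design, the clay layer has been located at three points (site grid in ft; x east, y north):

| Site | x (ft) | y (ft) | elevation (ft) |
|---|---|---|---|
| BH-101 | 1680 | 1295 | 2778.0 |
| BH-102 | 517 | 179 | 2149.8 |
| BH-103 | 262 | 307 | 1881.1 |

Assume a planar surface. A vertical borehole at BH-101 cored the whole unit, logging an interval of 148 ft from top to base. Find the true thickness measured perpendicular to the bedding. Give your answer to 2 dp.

Let the plane be z = a·x + b·y + c.
BH-102−BH-101: −1163a − 1116b = −628.2;  BH-103−BH-101: −1418a − 988b = −896.9.
Solving gives a = 0.87734, b = −0.35139.
|∇z| = √(a²+b²) = 0.94509, so dip δ = arctan(0.94509) = 43.38°.
True thickness = vertical thickness × cos δ = 148 × cos 43.38° = 107.56 ft.

107.56 ft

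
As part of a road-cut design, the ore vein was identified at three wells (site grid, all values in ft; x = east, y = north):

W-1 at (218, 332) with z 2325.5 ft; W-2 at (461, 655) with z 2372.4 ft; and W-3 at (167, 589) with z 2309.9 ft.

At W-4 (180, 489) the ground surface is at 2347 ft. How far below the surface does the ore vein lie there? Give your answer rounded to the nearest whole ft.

Let the plane be z = a·x + b·y + c.
W-2−W-1: 243a + 323b = 46.9;  W-3−W-1: −51a + 257b = −15.6.
Solving gives a = 0.21656, b = −0.01772.
Then c = 2325.5 − a·218 − b·332 = 2284.17.
At (180, 489): z_contact = 39.0 − 8.7 + 2284.17 = 2314.5 ft.
Depth below ground = 2347 − 2314.5 = 33 ft.

33 ft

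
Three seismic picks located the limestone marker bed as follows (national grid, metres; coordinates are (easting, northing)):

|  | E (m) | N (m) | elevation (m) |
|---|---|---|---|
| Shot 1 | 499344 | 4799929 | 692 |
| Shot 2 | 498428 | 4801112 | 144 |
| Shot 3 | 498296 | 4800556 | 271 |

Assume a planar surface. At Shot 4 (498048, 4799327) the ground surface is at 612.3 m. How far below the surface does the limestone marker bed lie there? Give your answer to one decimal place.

Let the plane be z = a·E + b·N + c.
Shot 2−Shot 1: −916a + 1183b = −548;  Shot 3−Shot 1: −1048a + 627b = −421.
Solving gives a = 0.232093374, b = −0.283518571.
Then c = 692 − a·499344 − b·4799929 = 1245666.58.
At (498048, 4799327): z_contact = 115593.64 − 1360698.33 + 1245666.58 = 561.89 m.
Depth below ground = 612.3 − 561.89 = 50.4 m.

50.4 m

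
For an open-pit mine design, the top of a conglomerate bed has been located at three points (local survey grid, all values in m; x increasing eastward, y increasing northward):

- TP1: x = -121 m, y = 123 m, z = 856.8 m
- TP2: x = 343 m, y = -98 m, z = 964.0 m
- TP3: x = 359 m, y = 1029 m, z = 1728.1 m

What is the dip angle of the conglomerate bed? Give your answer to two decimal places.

Let the plane be z = a·x + b·y + c.
TP2−TP1: 464a − 221b = 107.2;  TP3−TP1: 480a + 906b = 871.3.
Solving gives a = 0.55024, b = 0.67018.
Gradient magnitude |∇z| = √(a² + b²) = √(0.30276 + 0.44915) = 0.86713.
True dip = arctan(0.86713) = 40.93°, dipping toward SW (azimuth ≈ 219°).

40.93°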